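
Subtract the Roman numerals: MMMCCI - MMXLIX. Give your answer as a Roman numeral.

MMMCCI = 3201
MMXLIX = 2049
3201 - 2049 = 1152

MCLII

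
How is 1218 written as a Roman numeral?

Convert 1218 to Roman numerals:
  1218 contains 1×1000 (M)
  218 contains 2×100 (CC)
  18 contains 1×10 (X)
  8 contains 1×5 (V)
  3 contains 3×1 (III)

MCCXVIII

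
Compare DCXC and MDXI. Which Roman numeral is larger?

DCXC = 690
MDXI = 1511
1511 is larger

MDXI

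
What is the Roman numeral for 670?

Convert 670 to Roman numerals:
  670 contains 1×500 (D)
  170 contains 1×100 (C)
  70 contains 1×50 (L)
  20 contains 2×10 (XX)

DCLXX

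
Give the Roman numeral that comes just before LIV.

LIV = 54; previous is 53

LIII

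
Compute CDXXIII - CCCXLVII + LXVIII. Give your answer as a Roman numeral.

CDXXIII = 423, CCCXLVII = 347, LXVIII = 68
423 - 347 = 76
76 + 68 = 144

CXLIV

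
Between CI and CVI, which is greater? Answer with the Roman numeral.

CI = 101
CVI = 106
106 is larger

CVI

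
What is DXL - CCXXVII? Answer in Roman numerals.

DXL = 540
CCXXVII = 227
540 - 227 = 313

CCCXIII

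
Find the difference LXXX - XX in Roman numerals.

LXXX = 80
XX = 20
80 - 20 = 60

LX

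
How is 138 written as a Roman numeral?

Convert 138 to Roman numerals:
  138 contains 1×100 (C)
  38 contains 3×10 (XXX)
  8 contains 1×5 (V)
  3 contains 3×1 (III)

CXXXVIII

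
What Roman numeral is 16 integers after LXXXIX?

LXXXIX = 89
89 + 16 = 105

CV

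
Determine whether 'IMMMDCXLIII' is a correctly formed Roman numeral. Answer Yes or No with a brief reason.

'IMMMDCXLIII': Invalid subtractive combination: IM

No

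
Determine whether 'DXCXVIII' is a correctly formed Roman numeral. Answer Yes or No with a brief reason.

'DXCXVIII': X cannot come right after the subtractive pair XC: once X is subtracted in XC, the next symbol must be smaller than X

No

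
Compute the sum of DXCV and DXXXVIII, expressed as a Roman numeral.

DXCV = 595
DXXXVIII = 538
595 + 538 = 1133

MCXXXIII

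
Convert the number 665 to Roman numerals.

Convert 665 to Roman numerals:
  665 contains 1×500 (D)
  165 contains 1×100 (C)
  65 contains 1×50 (L)
  15 contains 1×10 (X)
  5 contains 1×5 (V)

DCLXV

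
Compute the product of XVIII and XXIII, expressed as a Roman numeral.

XVIII = 18
XXIII = 23
18 × 23 = 414

CDXIV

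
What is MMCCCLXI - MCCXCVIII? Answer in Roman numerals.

MMCCCLXI = 2361
MCCXCVIII = 1298
2361 - 1298 = 1063

MLXIII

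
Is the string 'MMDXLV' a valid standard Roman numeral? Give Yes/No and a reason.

'MMDXLV': Check the rules: uses only the symbols I, V, X, L, C, D, M; no symbol is repeated more than three times in a row; V, L and D each appear at most once; the only place a smaller symbol precedes a larger one is the allowed subtractive pair XL, the symbol right after such a pair (if any) is smaller than the pair's first symbol, and otherwise the values never increase from left to right. Value: M (1000) + M (1000) + D (500) + XL (40) + V (5) = 2545. So it is a valid standard Roman numeral.

Yes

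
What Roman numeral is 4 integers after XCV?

XCV = 95
95 + 4 = 99

XCIX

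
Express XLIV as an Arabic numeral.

XLIV: XL=40, IV=4
40 + 4 = 44

44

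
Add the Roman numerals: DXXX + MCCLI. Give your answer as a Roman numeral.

DXXX = 530
MCCLI = 1251
530 + 1251 = 1781

MDCCLXXXI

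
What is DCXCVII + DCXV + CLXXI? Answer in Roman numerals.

DCXCVII = 697, DCXV = 615, CLXXI = 171
697 + 615 = 1312
1312 + 171 = 1483

MCDLXXXIII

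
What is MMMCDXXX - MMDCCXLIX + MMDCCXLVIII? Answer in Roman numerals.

MMMCDXXX = 3430, MMDCCXLIX = 2749, MMDCCXLVIII = 2748
3430 - 2749 = 681
681 + 2748 = 3429

MMMCDXXIX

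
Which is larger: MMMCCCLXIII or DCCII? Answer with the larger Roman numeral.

MMMCCCLXIII = 3363
DCCII = 702
3363 is larger

MMMCCCLXIII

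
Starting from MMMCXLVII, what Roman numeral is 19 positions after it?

MMMCXLVII = 3147
3147 + 19 = 3166

MMMCLXVI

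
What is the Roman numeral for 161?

Convert 161 to Roman numerals:
  161 contains 1×100 (C)
  61 contains 1×50 (L)
  11 contains 1×10 (X)
  1 contains 1×1 (I)

CLXI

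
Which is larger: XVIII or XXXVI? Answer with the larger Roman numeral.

XVIII = 18
XXXVI = 36
36 is larger

XXXVI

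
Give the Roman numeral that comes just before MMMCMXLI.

MMMCMXLI = 3941, so the previous integer is 3941 - 1 = 3940

MMMCMXL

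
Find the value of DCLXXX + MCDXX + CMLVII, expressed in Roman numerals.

DCLXXX = 680, MCDXX = 1420, CMLVII = 957
680 + 1420 = 2100
2100 + 957 = 3057

MMMLVII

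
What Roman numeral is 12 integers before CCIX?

CCIX = 209
209 - 12 = 197

CXCVII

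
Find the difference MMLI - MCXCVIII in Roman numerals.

MMLI = 2051
MCXCVIII = 1198
2051 - 1198 = 853

DCCCLIII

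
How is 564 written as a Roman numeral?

Convert 564 to Roman numerals:
  564 contains 1×500 (D)
  64 contains 1×50 (L)
  14 contains 1×10 (X)
  4 contains 1×4 (IV)

DLXIV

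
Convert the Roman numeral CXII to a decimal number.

CXII: C=100, X=10, I=1, I=1
100 + 10 + 1 + 1 = 112

112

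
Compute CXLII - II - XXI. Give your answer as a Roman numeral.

CXLII = 142, II = 2, XXI = 21
142 - 2 = 140
140 - 21 = 119

CXIX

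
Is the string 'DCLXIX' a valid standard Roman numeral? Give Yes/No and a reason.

'DCLXIX': Check the rules: uses only the symbols I, V, X, L, C, D, M; no symbol is repeated more than three times in a row; V, L and D each appear at most once; the only place a smaller symbol precedes a larger one is the allowed subtractive pair IX, the symbol right after such a pair (if any) is smaller than the pair's first symbol, and otherwise the values never increase from left to right. Value: D (500) + C (100) + L (50) + X (10) + IX (9) = 669. So it is a valid standard Roman numeral.

Yes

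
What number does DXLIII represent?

DXLIII: D=500, XL=40, I=1, I=1, I=1
500 + 40 + 1 + 1 + 1 = 543

543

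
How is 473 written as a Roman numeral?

Convert 473 to Roman numerals:
  473 contains 1×400 (CD)
  73 contains 1×50 (L)
  23 contains 2×10 (XX)
  3 contains 3×1 (III)

CDLXXIII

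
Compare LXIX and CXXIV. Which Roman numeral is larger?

LXIX = 69
CXXIV = 124
124 is larger

CXXIV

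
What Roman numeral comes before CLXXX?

CLXXX = 180; previous is 179

CLXXIX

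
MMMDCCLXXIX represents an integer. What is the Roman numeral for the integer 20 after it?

MMMDCCLXXIX = 3779
3779 + 20 = 3799

MMMDCCXCIX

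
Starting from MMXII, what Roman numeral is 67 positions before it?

MMXII = 2012
2012 - 67 = 1945

MCMXLV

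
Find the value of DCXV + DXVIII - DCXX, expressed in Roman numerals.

DCXV = 615, DXVIII = 518, DCXX = 620
615 + 518 = 1133
1133 - 620 = 513

DXIII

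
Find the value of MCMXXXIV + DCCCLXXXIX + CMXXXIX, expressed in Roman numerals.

MCMXXXIV = 1934, DCCCLXXXIX = 889, CMXXXIX = 939
1934 + 889 = 2823
2823 + 939 = 3762

MMMDCCLXII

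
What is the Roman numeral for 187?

Convert 187 to Roman numerals:
  187 contains 1×100 (C)
  87 contains 1×50 (L)
  37 contains 3×10 (XXX)
  7 contains 1×5 (V)
  2 contains 2×1 (II)

CLXXXVII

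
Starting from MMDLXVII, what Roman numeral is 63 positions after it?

MMDLXVII = 2567
2567 + 63 = 2630

MMDCXXX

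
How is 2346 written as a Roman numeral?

Convert 2346 to Roman numerals:
  2346 contains 2×1000 (MM)
  346 contains 3×100 (CCC)
  46 contains 1×40 (XL)
  6 contains 1×5 (V)
  1 contains 1×1 (I)

MMCCCXLVI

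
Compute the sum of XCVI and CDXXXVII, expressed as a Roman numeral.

XCVI = 96
CDXXXVII = 437
96 + 437 = 533

DXXXIII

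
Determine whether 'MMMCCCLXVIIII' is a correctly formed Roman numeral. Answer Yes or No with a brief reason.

'MMMCCCLXVIIII': More than 3 consecutive I's

No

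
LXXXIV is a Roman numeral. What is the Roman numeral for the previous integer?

LXXXIV = 84, so the previous integer is 84 - 1 = 83

LXXXIII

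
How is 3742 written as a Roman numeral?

Convert 3742 to Roman numerals:
  3742 contains 3×1000 (MMM)
  742 contains 1×500 (D)
  242 contains 2×100 (CC)
  42 contains 1×40 (XL)
  2 contains 2×1 (II)

MMMDCCXLII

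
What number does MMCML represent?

MMCML: M=1000, M=1000, CM=900, L=50
1000 + 1000 + 900 + 50 = 2950

2950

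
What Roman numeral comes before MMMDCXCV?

MMMDCXCV = 3695; previous is 3694

MMMDCXCIV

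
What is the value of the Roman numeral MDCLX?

MDCLX: M=1000, D=500, C=100, L=50, X=10
1000 + 500 + 100 + 50 + 10 = 1660

1660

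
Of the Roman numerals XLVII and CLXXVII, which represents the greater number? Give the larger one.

XLVII = 47
CLXXVII = 177
177 is larger

CLXXVII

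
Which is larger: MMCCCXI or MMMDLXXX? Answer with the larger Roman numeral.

MMCCCXI = 2311
MMMDLXXX = 3580
3580 is larger

MMMDLXXX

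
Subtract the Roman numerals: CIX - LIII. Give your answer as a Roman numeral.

CIX = 109
LIII = 53
109 - 53 = 56

LVI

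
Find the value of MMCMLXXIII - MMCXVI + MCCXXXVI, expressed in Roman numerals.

MMCMLXXIII = 2973, MMCXVI = 2116, MCCXXXVI = 1236
2973 - 2116 = 857
857 + 1236 = 2093

MMXCIII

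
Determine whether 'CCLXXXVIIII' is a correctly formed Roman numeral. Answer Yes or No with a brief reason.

'CCLXXXVIIII': More than 3 consecutive I's

No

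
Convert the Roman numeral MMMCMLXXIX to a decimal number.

MMMCMLXXIX: M=1000, M=1000, M=1000, CM=900, L=50, X=10, X=10, IX=9
1000 + 1000 + 1000 + 900 + 50 + 10 + 10 + 9 = 3979

3979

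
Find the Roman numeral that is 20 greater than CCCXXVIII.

CCCXXVIII = 328
328 + 20 = 348

CCCXLVIII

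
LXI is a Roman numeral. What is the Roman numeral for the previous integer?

LXI = 61; previous is 60

LX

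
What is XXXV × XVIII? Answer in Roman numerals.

XXXV = 35
XVIII = 18
35 × 18 = 630

DCXXX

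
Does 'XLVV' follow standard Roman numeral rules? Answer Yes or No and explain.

'XLVV': V should not appear more than once

No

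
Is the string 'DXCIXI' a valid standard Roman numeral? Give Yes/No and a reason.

'DXCIXI': I cannot come right after the subtractive pair IX: once I is subtracted in IX, the next symbol must be smaller than I

No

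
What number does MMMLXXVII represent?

MMMLXXVII: M=1000, M=1000, M=1000, L=50, X=10, X=10, V=5, I=1, I=1
1000 + 1000 + 1000 + 50 + 10 + 10 + 5 + 1 + 1 = 3077

3077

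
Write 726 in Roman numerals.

Convert 726 to Roman numerals:
  726 contains 1×500 (D)
  226 contains 2×100 (CC)
  26 contains 2×10 (XX)
  6 contains 1×5 (V)
  1 contains 1×1 (I)

DCCXXVI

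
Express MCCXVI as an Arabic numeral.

MCCXVI: M=1000, C=100, C=100, X=10, V=5, I=1
1000 + 100 + 100 + 10 + 5 + 1 = 1216

1216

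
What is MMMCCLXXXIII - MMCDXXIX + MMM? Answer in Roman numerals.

MMMCCLXXXIII = 3283, MMCDXXIX = 2429, MMM = 3000
3283 - 2429 = 854
854 + 3000 = 3854

MMMDCCCLIV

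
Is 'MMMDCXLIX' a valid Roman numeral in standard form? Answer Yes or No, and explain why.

'MMMDCXLIX': Check the rules: uses only the symbols I, V, X, L, C, D, M; no symbol is repeated more than three times in a row; V, L and D each appear at most once; the only places a smaller symbol precedes a larger one are the allowed subtractive pairs XL, IX, the symbol right after such a pair (if any) is smaller than the pair's first symbol, and otherwise the values never increase from left to right. Value: M (1000) + M (1000) + M (1000) + D (500) + C (100) + XL (40) + IX (9) = 3649. So it is a valid standard Roman numeral.

Yes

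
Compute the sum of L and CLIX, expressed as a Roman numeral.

L = 50
CLIX = 159
50 + 159 = 209

CCIX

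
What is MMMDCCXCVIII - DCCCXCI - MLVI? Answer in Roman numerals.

MMMDCCXCVIII = 3798, DCCCXCI = 891, MLVI = 1056
3798 - 891 = 2907
2907 - 1056 = 1851

MDCCCLI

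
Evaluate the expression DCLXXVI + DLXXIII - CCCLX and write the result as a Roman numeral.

DCLXXVI = 676, DLXXIII = 573, CCCLX = 360
676 + 573 = 1249
1249 - 360 = 889

DCCCLXXXIX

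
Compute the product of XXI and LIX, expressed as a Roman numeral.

XXI = 21
LIX = 59
21 × 59 = 1239

MCCXXXIX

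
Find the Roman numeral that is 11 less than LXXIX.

LXXIX = 79
79 - 11 = 68

LXVIII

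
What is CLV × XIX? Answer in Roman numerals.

CLV = 155
XIX = 19
155 × 19 = 2945

MMCMXLV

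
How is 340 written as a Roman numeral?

Convert 340 to Roman numerals:
  340 contains 3×100 (CCC)
  40 contains 1×40 (XL)

CCCXL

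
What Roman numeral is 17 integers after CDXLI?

CDXLI = 441
441 + 17 = 458

CDLVIII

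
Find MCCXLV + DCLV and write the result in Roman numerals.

MCCXLV = 1245
DCLV = 655
1245 + 655 = 1900

MCM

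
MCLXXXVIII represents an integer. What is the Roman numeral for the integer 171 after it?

MCLXXXVIII = 1188
1188 + 171 = 1359

MCCCLIX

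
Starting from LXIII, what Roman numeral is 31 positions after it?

LXIII = 63
63 + 31 = 94

XCIV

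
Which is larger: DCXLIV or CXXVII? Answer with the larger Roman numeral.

DCXLIV = 644
CXXVII = 127
644 is larger

DCXLIV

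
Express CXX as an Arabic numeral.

CXX: C=100, X=10, X=10
100 + 10 + 10 = 120

120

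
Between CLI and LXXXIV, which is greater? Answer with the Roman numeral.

CLI = 151
LXXXIV = 84
151 is larger

CLI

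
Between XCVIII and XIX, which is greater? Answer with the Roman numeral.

XCVIII = 98
XIX = 19
98 is larger

XCVIII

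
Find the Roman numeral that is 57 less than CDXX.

CDXX = 420
420 - 57 = 363

CCCLXIII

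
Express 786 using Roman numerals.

Convert 786 to Roman numerals:
  786 contains 1×500 (D)
  286 contains 2×100 (CC)
  86 contains 1×50 (L)
  36 contains 3×10 (XXX)
  6 contains 1×5 (V)
  1 contains 1×1 (I)

DCCLXXXVI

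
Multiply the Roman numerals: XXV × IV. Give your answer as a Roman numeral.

XXV = 25
IV = 4
25 × 4 = 100

C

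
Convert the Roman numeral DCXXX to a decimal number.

DCXXX: D=500, C=100, X=10, X=10, X=10
500 + 100 + 10 + 10 + 10 = 630

630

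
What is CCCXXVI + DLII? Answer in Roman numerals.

CCCXXVI = 326
DLII = 552
326 + 552 = 878

DCCCLXXVIII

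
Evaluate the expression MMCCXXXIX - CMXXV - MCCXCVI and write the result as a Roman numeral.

MMCCXXXIX = 2239, CMXXV = 925, MCCXCVI = 1296
2239 - 925 = 1314
1314 - 1296 = 18

XVIII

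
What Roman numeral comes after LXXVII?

LXXVII = 77, so the next integer is 77 + 1 = 78

LXXVIII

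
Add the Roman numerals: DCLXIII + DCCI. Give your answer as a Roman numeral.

DCLXIII = 663
DCCI = 701
663 + 701 = 1364

MCCCLXIV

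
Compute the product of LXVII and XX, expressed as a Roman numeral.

LXVII = 67
XX = 20
67 × 20 = 1340

MCCCXL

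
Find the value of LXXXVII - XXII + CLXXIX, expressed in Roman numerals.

LXXXVII = 87, XXII = 22, CLXXIX = 179
87 - 22 = 65
65 + 179 = 244

CCXLIV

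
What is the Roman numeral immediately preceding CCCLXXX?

CCCLXXX = 380; previous is 379

CCCLXXIX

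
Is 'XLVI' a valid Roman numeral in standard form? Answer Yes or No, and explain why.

'XLVI': Check the rules: uses only the symbols I, V, X, L, C, D, M; no symbol is repeated more than three times in a row; V, L and D each appear at most once; the only place a smaller symbol precedes a larger one is the allowed subtractive pair XL, the symbol right after such a pair (if any) is smaller than the pair's first symbol, and otherwise the values never increase from left to right. Value: XL (40) + V (5) + I (1) = 46. So it is a valid standard Roman numeral.

Yes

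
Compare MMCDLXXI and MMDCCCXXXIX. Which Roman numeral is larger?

MMCDLXXI = 2471
MMDCCCXXXIX = 2839
2839 is larger

MMDCCCXXXIX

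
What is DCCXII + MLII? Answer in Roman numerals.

DCCXII = 712
MLII = 1052
712 + 1052 = 1764

MDCCLXIV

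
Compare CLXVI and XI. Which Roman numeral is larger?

CLXVI = 166
XI = 11
166 is larger

CLXVI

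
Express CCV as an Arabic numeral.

CCV: C=100, C=100, V=5
100 + 100 + 5 = 205

205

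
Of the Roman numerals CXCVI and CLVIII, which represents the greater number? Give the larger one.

CXCVI = 196
CLVIII = 158
196 is larger

CXCVI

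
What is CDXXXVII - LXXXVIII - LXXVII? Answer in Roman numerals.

CDXXXVII = 437, LXXXVIII = 88, LXXVII = 77
437 - 88 = 349
349 - 77 = 272

CCLXXII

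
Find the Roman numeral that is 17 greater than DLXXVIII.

DLXXVIII = 578
578 + 17 = 595

DXCV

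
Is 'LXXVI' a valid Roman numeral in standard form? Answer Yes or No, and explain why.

'LXXVI': Check the rules: uses only the symbols I, V, X, L, C, D, M; no symbol is repeated more than three times in a row; V, L and D each appear at most once; no smaller symbol precedes a larger one (values never increase from left to right). Value: L (50) + X (10) + X (10) + V (5) + I (1) = 76. So it is a valid standard Roman numeral.

Yes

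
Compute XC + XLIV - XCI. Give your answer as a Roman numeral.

XC = 90, XLIV = 44, XCI = 91
90 + 44 = 134
134 - 91 = 43

XLIII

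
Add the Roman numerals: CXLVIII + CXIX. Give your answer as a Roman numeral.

CXLVIII = 148
CXIX = 119
148 + 119 = 267

CCLXVII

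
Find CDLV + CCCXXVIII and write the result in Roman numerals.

CDLV = 455
CCCXXVIII = 328
455 + 328 = 783

DCCLXXXIII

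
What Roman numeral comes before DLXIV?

DLXIV = 564; previous is 563

DLXIII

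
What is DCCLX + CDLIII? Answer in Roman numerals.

DCCLX = 760
CDLIII = 453
760 + 453 = 1213

MCCXIII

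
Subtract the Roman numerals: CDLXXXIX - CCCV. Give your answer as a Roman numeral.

CDLXXXIX = 489
CCCV = 305
489 - 305 = 184

CLXXXIV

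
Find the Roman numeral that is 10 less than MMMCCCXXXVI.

MMMCCCXXXVI = 3336
3336 - 10 = 3326

MMMCCCXXVI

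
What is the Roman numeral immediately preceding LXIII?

LXIII = 63; previous is 62

LXII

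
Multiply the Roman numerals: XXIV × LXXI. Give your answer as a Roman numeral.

XXIV = 24
LXXI = 71
24 × 71 = 1704

MDCCIV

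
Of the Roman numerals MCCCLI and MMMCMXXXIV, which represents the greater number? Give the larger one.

MCCCLI = 1351
MMMCMXXXIV = 3934
3934 is larger

MMMCMXXXIV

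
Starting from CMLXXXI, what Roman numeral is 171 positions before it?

CMLXXXI = 981
981 - 171 = 810

DCCCX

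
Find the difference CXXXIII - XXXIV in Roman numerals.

CXXXIII = 133
XXXIV = 34
133 - 34 = 99

XCIX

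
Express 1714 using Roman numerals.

Convert 1714 to Roman numerals:
  1714 contains 1×1000 (M)
  714 contains 1×500 (D)
  214 contains 2×100 (CC)
  14 contains 1×10 (X)
  4 contains 1×4 (IV)

MDCCXIV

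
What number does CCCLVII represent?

CCCLVII: C=100, C=100, C=100, L=50, V=5, I=1, I=1
100 + 100 + 100 + 50 + 5 + 1 + 1 = 357

357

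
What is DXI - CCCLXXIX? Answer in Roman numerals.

DXI = 511
CCCLXXIX = 379
511 - 379 = 132

CXXXII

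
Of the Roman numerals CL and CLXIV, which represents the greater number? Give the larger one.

CL = 150
CLXIV = 164
164 is larger

CLXIV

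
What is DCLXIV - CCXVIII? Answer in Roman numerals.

DCLXIV = 664
CCXVIII = 218
664 - 218 = 446

CDXLVI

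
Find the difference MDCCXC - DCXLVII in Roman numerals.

MDCCXC = 1790
DCXLVII = 647
1790 - 647 = 1143

MCXLIII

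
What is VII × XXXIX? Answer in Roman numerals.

VII = 7
XXXIX = 39
7 × 39 = 273

CCLXXIII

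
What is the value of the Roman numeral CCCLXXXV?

CCCLXXXV: C=100, C=100, C=100, L=50, X=10, X=10, X=10, V=5
100 + 100 + 100 + 50 + 10 + 10 + 10 + 5 = 385

385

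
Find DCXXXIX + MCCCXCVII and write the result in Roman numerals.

DCXXXIX = 639
MCCCXCVII = 1397
639 + 1397 = 2036

MMXXXVI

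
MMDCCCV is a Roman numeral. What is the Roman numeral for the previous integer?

MMDCCCV = 2805; previous is 2804

MMDCCCIV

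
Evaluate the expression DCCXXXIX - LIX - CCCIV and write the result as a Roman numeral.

DCCXXXIX = 739, LIX = 59, CCCIV = 304
739 - 59 = 680
680 - 304 = 376

CCCLXXVI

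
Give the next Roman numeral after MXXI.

MXXI = 1021; next is 1022

MXXII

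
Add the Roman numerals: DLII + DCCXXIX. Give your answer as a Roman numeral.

DLII = 552
DCCXXIX = 729
552 + 729 = 1281

MCCLXXXI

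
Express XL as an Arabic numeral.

XL: XL=40

40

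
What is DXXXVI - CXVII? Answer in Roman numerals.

DXXXVI = 536
CXVII = 117
536 - 117 = 419

CDXIX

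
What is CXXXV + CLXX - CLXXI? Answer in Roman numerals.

CXXXV = 135, CLXX = 170, CLXXI = 171
135 + 170 = 305
305 - 171 = 134

CXXXIV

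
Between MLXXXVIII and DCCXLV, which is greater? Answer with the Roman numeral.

MLXXXVIII = 1088
DCCXLV = 745
1088 is larger

MLXXXVIII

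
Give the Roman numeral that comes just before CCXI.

CCXI = 211, so the previous integer is 211 - 1 = 210

CCX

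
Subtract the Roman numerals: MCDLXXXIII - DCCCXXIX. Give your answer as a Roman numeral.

MCDLXXXIII = 1483
DCCCXXIX = 829
1483 - 829 = 654

DCLIV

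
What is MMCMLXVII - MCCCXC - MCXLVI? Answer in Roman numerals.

MMCMLXVII = 2967, MCCCXC = 1390, MCXLVI = 1146
2967 - 1390 = 1577
1577 - 1146 = 431

CDXXXI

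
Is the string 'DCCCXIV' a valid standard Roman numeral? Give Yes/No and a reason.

'DCCCXIV': Check the rules: uses only the symbols I, V, X, L, C, D, M; no symbol is repeated more than three times in a row; V, L and D each appear at most once; the only place a smaller symbol precedes a larger one is the allowed subtractive pair IV, the symbol right after such a pair (if any) is smaller than the pair's first symbol, and otherwise the values never increase from left to right. Value: D (500) + C (100) + C (100) + C (100) + X (10) + IV (4) = 814. So it is a valid standard Roman numeral.

Yes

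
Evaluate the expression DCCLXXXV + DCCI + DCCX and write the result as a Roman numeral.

DCCLXXXV = 785, DCCI = 701, DCCX = 710
785 + 701 = 1486
1486 + 710 = 2196

MMCXCVI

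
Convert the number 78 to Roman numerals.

Convert 78 to Roman numerals:
  78 contains 1×50 (L)
  28 contains 2×10 (XX)
  8 contains 1×5 (V)
  3 contains 3×1 (III)

LXXVIII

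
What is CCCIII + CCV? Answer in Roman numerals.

CCCIII = 303
CCV = 205
303 + 205 = 508

DVIII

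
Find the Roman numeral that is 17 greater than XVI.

XVI = 16
16 + 17 = 33

XXXIII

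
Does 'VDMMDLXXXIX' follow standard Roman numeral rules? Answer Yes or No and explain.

'VDMMDLXXXIX': D should not appear more than once

No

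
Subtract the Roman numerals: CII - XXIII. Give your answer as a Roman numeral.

CII = 102
XXIII = 23
102 - 23 = 79

LXXIX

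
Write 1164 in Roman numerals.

Convert 1164 to Roman numerals:
  1164 contains 1×1000 (M)
  164 contains 1×100 (C)
  64 contains 1×50 (L)
  14 contains 1×10 (X)
  4 contains 1×4 (IV)

MCLXIV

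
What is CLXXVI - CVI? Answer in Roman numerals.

CLXXVI = 176
CVI = 106
176 - 106 = 70

LXX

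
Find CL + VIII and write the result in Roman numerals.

CL = 150
VIII = 8
150 + 8 = 158

CLVIII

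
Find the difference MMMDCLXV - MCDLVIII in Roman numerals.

MMMDCLXV = 3665
MCDLVIII = 1458
3665 - 1458 = 2207

MMCCVII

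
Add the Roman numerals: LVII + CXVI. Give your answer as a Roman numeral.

LVII = 57
CXVI = 116
57 + 116 = 173

CLXXIII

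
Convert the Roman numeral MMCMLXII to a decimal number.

MMCMLXII: M=1000, M=1000, CM=900, L=50, X=10, I=1, I=1
1000 + 1000 + 900 + 50 + 10 + 1 + 1 = 2962

2962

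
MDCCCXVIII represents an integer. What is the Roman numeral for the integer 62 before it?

MDCCCXVIII = 1818
1818 - 62 = 1756

MDCCLVI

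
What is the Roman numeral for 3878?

Convert 3878 to Roman numerals:
  3878 contains 3×1000 (MMM)
  878 contains 1×500 (D)
  378 contains 3×100 (CCC)
  78 contains 1×50 (L)
  28 contains 2×10 (XX)
  8 contains 1×5 (V)
  3 contains 3×1 (III)

MMMDCCCLXXVIII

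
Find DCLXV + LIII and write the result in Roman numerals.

DCLXV = 665
LIII = 53
665 + 53 = 718

DCCXVIII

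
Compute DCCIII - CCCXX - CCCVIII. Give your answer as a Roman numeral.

DCCIII = 703, CCCXX = 320, CCCVIII = 308
703 - 320 = 383
383 - 308 = 75

LXXV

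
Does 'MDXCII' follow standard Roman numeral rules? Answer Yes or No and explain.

'MDXCII': Check the rules: uses only the symbols I, V, X, L, C, D, M; no symbol is repeated more than three times in a row; V, L and D each appear at most once; the only place a smaller symbol precedes a larger one is the allowed subtractive pair XC, the symbol right after such a pair (if any) is smaller than the pair's first symbol, and otherwise the values never increase from left to right. Value: M (1000) + D (500) + XC (90) + I (1) + I (1) = 1592. So it is a valid standard Roman numeral.

Yes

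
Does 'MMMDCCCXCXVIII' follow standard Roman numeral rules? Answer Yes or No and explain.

'MMMDCCCXCXVIII': X cannot come right after the subtractive pair XC: once X is subtracted in XC, the next symbol must be smaller than X

No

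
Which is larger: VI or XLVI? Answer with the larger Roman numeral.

VI = 6
XLVI = 46
46 is larger

XLVI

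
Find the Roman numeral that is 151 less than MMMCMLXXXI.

MMMCMLXXXI = 3981
3981 - 151 = 3830

MMMDCCCXXX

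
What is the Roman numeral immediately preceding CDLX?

CDLX = 460; previous is 459

CDLIX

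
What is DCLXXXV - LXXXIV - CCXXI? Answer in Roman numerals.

DCLXXXV = 685, LXXXIV = 84, CCXXI = 221
685 - 84 = 601
601 - 221 = 380

CCCLXXX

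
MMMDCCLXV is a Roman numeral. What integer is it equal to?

MMMDCCLXV: M=1000, M=1000, M=1000, D=500, C=100, C=100, L=50, X=10, V=5
1000 + 1000 + 1000 + 500 + 100 + 100 + 50 + 10 + 5 = 3765

3765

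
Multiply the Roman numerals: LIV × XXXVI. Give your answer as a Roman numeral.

LIV = 54
XXXVI = 36
54 × 36 = 1944

MCMXLIV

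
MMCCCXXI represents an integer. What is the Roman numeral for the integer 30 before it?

MMCCCXXI = 2321
2321 - 30 = 2291

MMCCXCI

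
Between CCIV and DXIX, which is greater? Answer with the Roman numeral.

CCIV = 204
DXIX = 519
519 is larger

DXIX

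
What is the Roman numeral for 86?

Convert 86 to Roman numerals:
  86 contains 1×50 (L)
  36 contains 3×10 (XXX)
  6 contains 1×5 (V)
  1 contains 1×1 (I)

LXXXVI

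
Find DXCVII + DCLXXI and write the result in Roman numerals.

DXCVII = 597
DCLXXI = 671
597 + 671 = 1268

MCCLXVIII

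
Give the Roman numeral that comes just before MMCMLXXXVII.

MMCMLXXXVII = 2987, so the previous integer is 2987 - 1 = 2986

MMCMLXXXVI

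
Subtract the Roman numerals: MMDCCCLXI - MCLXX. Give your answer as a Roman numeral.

MMDCCCLXI = 2861
MCLXX = 1170
2861 - 1170 = 1691

MDCXCI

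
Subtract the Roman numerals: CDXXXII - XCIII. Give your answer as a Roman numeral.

CDXXXII = 432
XCIII = 93
432 - 93 = 339

CCCXXXIX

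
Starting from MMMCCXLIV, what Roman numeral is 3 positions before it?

MMMCCXLIV = 3244
3244 - 3 = 3241

MMMCCXLI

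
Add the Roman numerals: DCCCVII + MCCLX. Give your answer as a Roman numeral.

DCCCVII = 807
MCCLX = 1260
807 + 1260 = 2067

MMLXVII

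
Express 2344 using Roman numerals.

Convert 2344 to Roman numerals:
  2344 contains 2×1000 (MM)
  344 contains 3×100 (CCC)
  44 contains 1×40 (XL)
  4 contains 1×4 (IV)

MMCCCXLIV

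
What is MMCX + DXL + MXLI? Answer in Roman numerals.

MMCX = 2110, DXL = 540, MXLI = 1041
2110 + 540 = 2650
2650 + 1041 = 3691

MMMDCXCI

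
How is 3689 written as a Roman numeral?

Convert 3689 to Roman numerals:
  3689 contains 3×1000 (MMM)
  689 contains 1×500 (D)
  189 contains 1×100 (C)
  89 contains 1×50 (L)
  39 contains 3×10 (XXX)
  9 contains 1×9 (IX)

MMMDCLXXXIX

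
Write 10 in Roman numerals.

Convert 10 to Roman numerals:
  10 contains 1×10 (X)

X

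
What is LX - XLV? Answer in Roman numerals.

LX = 60
XLV = 45
60 - 45 = 15

XV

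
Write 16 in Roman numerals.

Convert 16 to Roman numerals:
  16 contains 1×10 (X)
  6 contains 1×5 (V)
  1 contains 1×1 (I)

XVI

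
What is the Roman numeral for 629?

Convert 629 to Roman numerals:
  629 contains 1×500 (D)
  129 contains 1×100 (C)
  29 contains 2×10 (XX)
  9 contains 1×9 (IX)

DCXXIX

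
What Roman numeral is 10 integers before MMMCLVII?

MMMCLVII = 3157
3157 - 10 = 3147

MMMCXLVII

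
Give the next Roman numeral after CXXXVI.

CXXXVI = 136, so the next integer is 136 + 1 = 137

CXXXVII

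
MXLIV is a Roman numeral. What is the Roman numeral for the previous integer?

MXLIV = 1044; previous is 1043

MXLIII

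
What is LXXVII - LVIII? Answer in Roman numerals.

LXXVII = 77
LVIII = 58
77 - 58 = 19

XIX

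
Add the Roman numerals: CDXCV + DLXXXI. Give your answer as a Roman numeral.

CDXCV = 495
DLXXXI = 581
495 + 581 = 1076

MLXXVI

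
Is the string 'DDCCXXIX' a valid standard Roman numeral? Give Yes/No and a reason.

'DDCCXXIX': D should not appear more than once

No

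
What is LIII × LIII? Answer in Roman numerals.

LIII = 53
LIII = 53
53 × 53 = 2809

MMDCCCIX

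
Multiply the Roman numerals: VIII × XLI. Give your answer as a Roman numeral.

VIII = 8
XLI = 41
8 × 41 = 328

CCCXXVIII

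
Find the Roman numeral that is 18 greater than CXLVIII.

CXLVIII = 148
148 + 18 = 166

CLXVI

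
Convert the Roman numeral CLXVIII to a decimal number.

CLXVIII: C=100, L=50, X=10, V=5, I=1, I=1, I=1
100 + 50 + 10 + 5 + 1 + 1 + 1 = 168

168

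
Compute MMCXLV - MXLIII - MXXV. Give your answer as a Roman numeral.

MMCXLV = 2145, MXLIII = 1043, MXXV = 1025
2145 - 1043 = 1102
1102 - 1025 = 77

LXXVII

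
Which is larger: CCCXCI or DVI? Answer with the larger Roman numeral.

CCCXCI = 391
DVI = 506
506 is larger

DVI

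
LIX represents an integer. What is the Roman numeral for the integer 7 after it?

LIX = 59
59 + 7 = 66

LXVI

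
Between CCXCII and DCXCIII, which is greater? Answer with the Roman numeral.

CCXCII = 292
DCXCIII = 693
693 is larger

DCXCIII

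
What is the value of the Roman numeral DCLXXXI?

DCLXXXI: D=500, C=100, L=50, X=10, X=10, X=10, I=1
500 + 100 + 50 + 10 + 10 + 10 + 1 = 681

681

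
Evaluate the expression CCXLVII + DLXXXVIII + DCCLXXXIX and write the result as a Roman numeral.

CCXLVII = 247, DLXXXVIII = 588, DCCLXXXIX = 789
247 + 588 = 835
835 + 789 = 1624

MDCXXIV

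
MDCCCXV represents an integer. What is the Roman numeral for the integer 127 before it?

MDCCCXV = 1815
1815 - 127 = 1688

MDCLXXXVIII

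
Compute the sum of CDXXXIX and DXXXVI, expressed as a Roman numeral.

CDXXXIX = 439
DXXXVI = 536
439 + 536 = 975

CMLXXV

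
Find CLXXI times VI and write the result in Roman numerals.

CLXXI = 171
VI = 6
171 × 6 = 1026

MXXVI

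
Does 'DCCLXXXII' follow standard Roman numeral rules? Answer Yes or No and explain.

'DCCLXXXII': Check the rules: uses only the symbols I, V, X, L, C, D, M; no symbol is repeated more than three times in a row; V, L and D each appear at most once; no smaller symbol precedes a larger one (values never increase from left to right). Value: D (500) + C (100) + C (100) + L (50) + X (10) + X (10) + X (10) + I (1) + I (1) = 782. So it is a valid standard Roman numeral.

Yes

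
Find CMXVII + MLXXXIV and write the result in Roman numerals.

CMXVII = 917
MLXXXIV = 1084
917 + 1084 = 2001

MMI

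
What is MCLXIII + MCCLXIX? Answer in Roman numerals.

MCLXIII = 1163
MCCLXIX = 1269
1163 + 1269 = 2432

MMCDXXXII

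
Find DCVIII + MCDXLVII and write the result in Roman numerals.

DCVIII = 608
MCDXLVII = 1447
608 + 1447 = 2055

MMLV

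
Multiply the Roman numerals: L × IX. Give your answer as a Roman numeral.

L = 50
IX = 9
50 × 9 = 450

CDL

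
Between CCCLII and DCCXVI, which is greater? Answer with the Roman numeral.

CCCLII = 352
DCCXVI = 716
716 is larger

DCCXVI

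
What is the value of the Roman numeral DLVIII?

DLVIII: D=500, L=50, V=5, I=1, I=1, I=1
500 + 50 + 5 + 1 + 1 + 1 = 558

558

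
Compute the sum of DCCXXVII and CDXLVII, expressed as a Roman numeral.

DCCXXVII = 727
CDXLVII = 447
727 + 447 = 1174

MCLXXIV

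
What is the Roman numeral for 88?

Convert 88 to Roman numerals:
  88 contains 1×50 (L)
  38 contains 3×10 (XXX)
  8 contains 1×5 (V)
  3 contains 3×1 (III)

LXXXVIII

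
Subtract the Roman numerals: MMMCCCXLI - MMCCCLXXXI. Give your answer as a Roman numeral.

MMMCCCXLI = 3341
MMCCCLXXXI = 2381
3341 - 2381 = 960

CMLX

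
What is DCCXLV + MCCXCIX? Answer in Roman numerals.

DCCXLV = 745
MCCXCIX = 1299
745 + 1299 = 2044

MMXLIV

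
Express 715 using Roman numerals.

Convert 715 to Roman numerals:
  715 contains 1×500 (D)
  215 contains 2×100 (CC)
  15 contains 1×10 (X)
  5 contains 1×5 (V)

DCCXV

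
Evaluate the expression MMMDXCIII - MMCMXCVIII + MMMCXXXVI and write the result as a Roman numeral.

MMMDXCIII = 3593, MMCMXCVIII = 2998, MMMCXXXVI = 3136
3593 - 2998 = 595
595 + 3136 = 3731

MMMDCCXXXI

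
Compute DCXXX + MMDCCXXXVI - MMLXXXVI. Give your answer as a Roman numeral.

DCXXX = 630, MMDCCXXXVI = 2736, MMLXXXVI = 2086
630 + 2736 = 3366
3366 - 2086 = 1280

MCCLXXX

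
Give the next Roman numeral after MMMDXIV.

MMMDXIV = 3514; next is 3515

MMMDXV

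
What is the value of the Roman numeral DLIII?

DLIII: D=500, L=50, I=1, I=1, I=1
500 + 50 + 1 + 1 + 1 = 553

553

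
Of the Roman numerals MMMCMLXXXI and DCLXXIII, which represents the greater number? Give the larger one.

MMMCMLXXXI = 3981
DCLXXIII = 673
3981 is larger

MMMCMLXXXI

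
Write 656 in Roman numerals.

Convert 656 to Roman numerals:
  656 contains 1×500 (D)
  156 contains 1×100 (C)
  56 contains 1×50 (L)
  6 contains 1×5 (V)
  1 contains 1×1 (I)

DCLVI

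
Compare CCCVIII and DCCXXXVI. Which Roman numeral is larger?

CCCVIII = 308
DCCXXXVI = 736
736 is larger

DCCXXXVI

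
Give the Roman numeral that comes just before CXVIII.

CXVIII = 118, so the previous integer is 118 - 1 = 117

CXVII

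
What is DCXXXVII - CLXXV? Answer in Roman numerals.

DCXXXVII = 637
CLXXV = 175
637 - 175 = 462

CDLXII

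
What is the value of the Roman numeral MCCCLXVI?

MCCCLXVI: M=1000, C=100, C=100, C=100, L=50, X=10, V=5, I=1
1000 + 100 + 100 + 100 + 50 + 10 + 5 + 1 = 1366

1366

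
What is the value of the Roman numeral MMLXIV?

MMLXIV: M=1000, M=1000, L=50, X=10, IV=4
1000 + 1000 + 50 + 10 + 4 = 2064

2064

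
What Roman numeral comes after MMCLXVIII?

MMCLXVIII = 2168, so the next integer is 2168 + 1 = 2169

MMCLXIX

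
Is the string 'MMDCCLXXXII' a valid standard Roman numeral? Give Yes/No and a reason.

'MMDCCLXXXII': Check the rules: uses only the symbols I, V, X, L, C, D, M; no symbol is repeated more than three times in a row; V, L and D each appear at most once; no smaller symbol precedes a larger one (values never increase from left to right). Value: M (1000) + M (1000) + D (500) + C (100) + C (100) + L (50) + X (10) + X (10) + X (10) + I (1) + I (1) = 2782. So it is a valid standard Roman numeral.

Yes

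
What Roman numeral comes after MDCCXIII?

MDCCXIII = 1713, so the next integer is 1713 + 1 = 1714

MDCCXIV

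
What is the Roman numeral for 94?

Convert 94 to Roman numerals:
  94 contains 1×90 (XC)
  4 contains 1×4 (IV)

XCIV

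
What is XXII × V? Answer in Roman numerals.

XXII = 22
V = 5
22 × 5 = 110

CX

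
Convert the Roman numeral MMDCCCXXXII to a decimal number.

MMDCCCXXXII: M=1000, M=1000, D=500, C=100, C=100, C=100, X=10, X=10, X=10, I=1, I=1
1000 + 1000 + 500 + 100 + 100 + 100 + 10 + 10 + 10 + 1 + 1 = 2832

2832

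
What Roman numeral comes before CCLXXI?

CCLXXI = 271, so the previous integer is 271 - 1 = 270

CCLXX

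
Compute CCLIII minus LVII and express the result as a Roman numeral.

CCLIII = 253
LVII = 57
253 - 57 = 196

CXCVI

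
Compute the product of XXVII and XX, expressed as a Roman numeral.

XXVII = 27
XX = 20
27 × 20 = 540

DXL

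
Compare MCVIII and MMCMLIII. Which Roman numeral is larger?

MCVIII = 1108
MMCMLIII = 2953
2953 is larger

MMCMLIII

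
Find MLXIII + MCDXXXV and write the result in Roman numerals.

MLXIII = 1063
MCDXXXV = 1435
1063 + 1435 = 2498

MMCDXCVIII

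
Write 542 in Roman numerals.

Convert 542 to Roman numerals:
  542 contains 1×500 (D)
  42 contains 1×40 (XL)
  2 contains 2×1 (II)

DXLII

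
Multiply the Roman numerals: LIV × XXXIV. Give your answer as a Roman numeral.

LIV = 54
XXXIV = 34
54 × 34 = 1836

MDCCCXXXVI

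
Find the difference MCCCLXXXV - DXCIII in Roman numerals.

MCCCLXXXV = 1385
DXCIII = 593
1385 - 593 = 792

DCCXCII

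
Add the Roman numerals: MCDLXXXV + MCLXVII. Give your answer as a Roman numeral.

MCDLXXXV = 1485
MCLXVII = 1167
1485 + 1167 = 2652

MMDCLII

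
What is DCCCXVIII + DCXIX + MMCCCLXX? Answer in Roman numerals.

DCCCXVIII = 818, DCXIX = 619, MMCCCLXX = 2370
818 + 619 = 1437
1437 + 2370 = 3807

MMMDCCCVII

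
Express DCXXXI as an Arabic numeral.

DCXXXI: D=500, C=100, X=10, X=10, X=10, I=1
500 + 100 + 10 + 10 + 10 + 1 = 631

631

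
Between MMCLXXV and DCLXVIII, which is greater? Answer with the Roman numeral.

MMCLXXV = 2175
DCLXVIII = 668
2175 is larger

MMCLXXV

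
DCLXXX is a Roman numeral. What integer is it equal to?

DCLXXX: D=500, C=100, L=50, X=10, X=10, X=10
500 + 100 + 50 + 10 + 10 + 10 = 680

680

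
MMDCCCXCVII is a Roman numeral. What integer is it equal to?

MMDCCCXCVII: M=1000, M=1000, D=500, C=100, C=100, C=100, XC=90, V=5, I=1, I=1
1000 + 1000 + 500 + 100 + 100 + 100 + 90 + 5 + 1 + 1 = 2897

2897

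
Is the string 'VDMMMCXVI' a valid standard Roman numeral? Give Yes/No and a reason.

'VDMMMCXVI': V should not appear more than once

No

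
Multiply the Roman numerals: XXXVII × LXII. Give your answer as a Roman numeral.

XXXVII = 37
LXII = 62
37 × 62 = 2294

MMCCXCIV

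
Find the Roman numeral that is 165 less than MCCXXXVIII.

MCCXXXVIII = 1238
1238 - 165 = 1073

MLXXIII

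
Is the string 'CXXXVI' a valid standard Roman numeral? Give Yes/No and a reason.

'CXXXVI': Check the rules: uses only the symbols I, V, X, L, C, D, M; no symbol is repeated more than three times in a row; V, L and D each appear at most once; no smaller symbol precedes a larger one (values never increase from left to right). Value: C (100) + X (10) + X (10) + X (10) + V (5) + I (1) = 136. So it is a valid standard Roman numeral.

Yes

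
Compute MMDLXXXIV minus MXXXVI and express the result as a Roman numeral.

MMDLXXXIV = 2584
MXXXVI = 1036
2584 - 1036 = 1548

MDXLVIII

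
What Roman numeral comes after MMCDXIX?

MMCDXIX = 2419; next is 2420

MMCDXX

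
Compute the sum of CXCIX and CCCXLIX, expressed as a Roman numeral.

CXCIX = 199
CCCXLIX = 349
199 + 349 = 548

DXLVIII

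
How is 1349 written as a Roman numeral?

Convert 1349 to Roman numerals:
  1349 contains 1×1000 (M)
  349 contains 3×100 (CCC)
  49 contains 1×40 (XL)
  9 contains 1×9 (IX)

MCCCXLIX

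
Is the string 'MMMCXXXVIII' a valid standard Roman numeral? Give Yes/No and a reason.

'MMMCXXXVIII': Check the rules: uses only the symbols I, V, X, L, C, D, M; no symbol is repeated more than three times in a row; V, L and D each appear at most once; no smaller symbol precedes a larger one (values never increase from left to right). Value: M (1000) + M (1000) + M (1000) + C (100) + X (10) + X (10) + X (10) + V (5) + I (1) + I (1) + I (1) = 3138. So it is a valid standard Roman numeral.

Yes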